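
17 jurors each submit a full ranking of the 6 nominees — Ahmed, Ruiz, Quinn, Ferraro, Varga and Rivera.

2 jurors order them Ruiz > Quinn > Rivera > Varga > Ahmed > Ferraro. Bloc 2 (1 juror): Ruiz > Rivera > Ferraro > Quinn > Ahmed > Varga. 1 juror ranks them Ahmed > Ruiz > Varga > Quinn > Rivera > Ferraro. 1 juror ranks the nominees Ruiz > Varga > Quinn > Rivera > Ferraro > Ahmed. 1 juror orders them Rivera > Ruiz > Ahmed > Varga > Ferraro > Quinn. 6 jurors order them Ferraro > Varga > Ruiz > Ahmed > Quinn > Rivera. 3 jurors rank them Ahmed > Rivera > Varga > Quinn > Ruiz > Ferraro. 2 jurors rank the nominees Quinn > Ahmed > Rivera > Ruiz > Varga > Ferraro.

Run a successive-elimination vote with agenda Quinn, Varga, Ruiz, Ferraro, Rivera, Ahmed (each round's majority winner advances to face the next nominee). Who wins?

Ahmed

Round 1: Quinn vs Varga — 5–12, Varga advances.
Round 2: Varga vs Ruiz — 9–8, Varga advances.
Round 3: Varga vs Ferraro — 10–7, Varga advances.
Round 4: Varga vs Rivera — 8–9, Rivera advances.
Round 5: Rivera vs Ahmed — 5–12, Ahmed advances.
The agenda winner is Ahmed.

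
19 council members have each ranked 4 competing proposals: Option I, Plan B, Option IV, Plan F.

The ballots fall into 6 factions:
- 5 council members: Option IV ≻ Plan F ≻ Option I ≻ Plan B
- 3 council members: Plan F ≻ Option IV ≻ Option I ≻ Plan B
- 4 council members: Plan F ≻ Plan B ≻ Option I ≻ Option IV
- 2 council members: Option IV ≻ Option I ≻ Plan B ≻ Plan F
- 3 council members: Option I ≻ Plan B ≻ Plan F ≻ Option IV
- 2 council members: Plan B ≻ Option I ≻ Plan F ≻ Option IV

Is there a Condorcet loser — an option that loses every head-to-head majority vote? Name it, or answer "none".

Head-to-head results (19 council members):
Option I vs Plan B: Option I wins 13–6.
Option I vs Option IV: 4+3+2 = 9 for Option I, 10 for Option IV — Option IV by 10–9.
Option I–Plan F: Plan F 12–7.
Plan B vs Option IV: Option IV, 10–9.
Plan B–Plan F: Plan F 12–7.
Option IV vs Plan F: Option IV is ranked higher on 5+2 = 7 ballots, Plan F on 12. Plan F wins 12–7.
Only Plan B has no wins; Plan B is the Condorcet loser.

Plan B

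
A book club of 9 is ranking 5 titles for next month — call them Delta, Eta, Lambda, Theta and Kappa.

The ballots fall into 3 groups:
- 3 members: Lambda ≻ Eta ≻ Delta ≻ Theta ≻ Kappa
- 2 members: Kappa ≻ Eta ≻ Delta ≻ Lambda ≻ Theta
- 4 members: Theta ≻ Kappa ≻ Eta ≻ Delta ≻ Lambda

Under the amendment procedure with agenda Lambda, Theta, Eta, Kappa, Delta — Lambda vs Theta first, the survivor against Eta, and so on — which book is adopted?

Kappa

Round 1: Lambda vs Theta — 5–4, Lambda advances.
Round 2: Lambda vs Eta — 3–6, Eta advances.
Round 3: Eta vs Kappa — 3–6, Kappa advances.
Round 4: Kappa vs Delta — 6–3, Kappa advances.
Kappa survives the agenda.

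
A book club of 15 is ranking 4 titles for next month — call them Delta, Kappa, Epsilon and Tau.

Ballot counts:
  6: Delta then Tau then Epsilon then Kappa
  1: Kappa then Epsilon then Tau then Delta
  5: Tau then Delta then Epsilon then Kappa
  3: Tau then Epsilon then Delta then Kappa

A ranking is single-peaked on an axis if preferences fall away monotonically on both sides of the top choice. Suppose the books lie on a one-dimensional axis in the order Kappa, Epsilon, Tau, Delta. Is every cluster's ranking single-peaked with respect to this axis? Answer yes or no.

yes

Axis positions: Kappa=1, Epsilon=2, Tau=3, Delta=4.
Cluster 1 (peak Delta at position 4): ranking walks positions 4-3-2-1, expanding outward from the peak — single-peaked.
Cluster 2 (peak Kappa at position 1): ranking walks positions 1-2-3-4, expanding outward from the peak — single-peaked.
Cluster 3 (peak Tau at position 3): ranking walks positions 3-4-2-1, expanding outward from the peak — single-peaked.
Cluster 4 (peak Tau at position 3): ranking walks positions 3-2-4-1, expanding outward from the peak — single-peaked.
Every ranking is single-peaked on this axis.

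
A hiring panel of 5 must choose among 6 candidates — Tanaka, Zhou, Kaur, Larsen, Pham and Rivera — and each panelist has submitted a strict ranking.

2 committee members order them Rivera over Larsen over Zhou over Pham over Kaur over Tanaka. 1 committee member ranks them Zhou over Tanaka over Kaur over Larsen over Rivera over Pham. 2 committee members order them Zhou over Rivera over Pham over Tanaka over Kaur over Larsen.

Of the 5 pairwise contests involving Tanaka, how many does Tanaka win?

2

Tanaka against each rival (5 committee members):
Tanaka vs Zhou: Zhou wins 5–0.
Tanaka vs Kaur: Tanaka wins 3–2.
Tanaka vs Larsen: Tanaka is ranked higher on 1+2 = 3 ballots, Larsen on 2. Tanaka wins 3–2.
Tanaka vs Pham: 1 for Tanaka, 4 for Pham — Pham by 4–1.
Tanaka vs Rivera: 1 to 4, Rivera.
Tanaka beats Kaur, Larsen; loses to Zhou, Pham, Rivera — 2 pairwise wins.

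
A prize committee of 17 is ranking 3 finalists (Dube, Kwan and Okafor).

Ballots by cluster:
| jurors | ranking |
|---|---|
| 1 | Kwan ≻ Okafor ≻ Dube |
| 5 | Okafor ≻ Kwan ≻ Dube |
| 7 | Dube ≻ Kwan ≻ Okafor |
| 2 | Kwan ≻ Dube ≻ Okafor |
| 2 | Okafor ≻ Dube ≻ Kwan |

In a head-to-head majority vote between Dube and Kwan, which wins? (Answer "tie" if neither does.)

Dube

Ballots ranking Dube above Kwan: 7 + 2 = 9.
Ballots ranking Kwan above Dube: 17 − 9 = 8.
Dube wins the head-to-head 9–8.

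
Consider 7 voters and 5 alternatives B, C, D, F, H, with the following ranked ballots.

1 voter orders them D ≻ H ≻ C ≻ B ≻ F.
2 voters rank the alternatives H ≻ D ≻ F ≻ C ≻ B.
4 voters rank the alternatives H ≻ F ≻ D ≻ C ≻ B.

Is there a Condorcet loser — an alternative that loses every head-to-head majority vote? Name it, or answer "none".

B

Head-to-head results (7 voters):
B vs C: B is ranked higher on 0 ballots, C on 7. C wins 7–0.
B vs D: 0 for B, 7 for D — D by 7–0.
B vs F: F, 6–1.
B–H: H 7–0.
C vs D: 0 for C, 7 for D — D by 7–0.
C–F: F 6–1.
C vs H: H, 7–0.
D vs F: D preferred on 1+2 = 3 ballots; F wins 4–3.
D vs H: D is ranked higher on 1 ballot, H on 6. H wins 6–1.
F vs H: 0 for F, 7 for H — H by 7–0.
B loses to every other alternative — it is the Condorcet loser.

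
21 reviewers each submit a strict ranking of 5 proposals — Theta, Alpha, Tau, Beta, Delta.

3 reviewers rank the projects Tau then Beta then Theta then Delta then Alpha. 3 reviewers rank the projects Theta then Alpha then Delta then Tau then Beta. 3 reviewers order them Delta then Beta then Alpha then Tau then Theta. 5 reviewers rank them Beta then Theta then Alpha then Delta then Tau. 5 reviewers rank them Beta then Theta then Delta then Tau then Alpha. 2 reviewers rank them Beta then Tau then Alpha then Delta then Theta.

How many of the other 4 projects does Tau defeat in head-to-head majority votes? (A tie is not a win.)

Tau against each rival (21 reviewers):
Tau vs Theta: Theta wins 13–8.
Tau vs Alpha: 10 to 11, Alpha.
Tau vs Beta: Beta wins 15–6.
Tau vs Delta: Delta wins 16–5.
Tau beats no one; loses to Theta, Alpha, Beta, Delta — 0 pairwise wins.

0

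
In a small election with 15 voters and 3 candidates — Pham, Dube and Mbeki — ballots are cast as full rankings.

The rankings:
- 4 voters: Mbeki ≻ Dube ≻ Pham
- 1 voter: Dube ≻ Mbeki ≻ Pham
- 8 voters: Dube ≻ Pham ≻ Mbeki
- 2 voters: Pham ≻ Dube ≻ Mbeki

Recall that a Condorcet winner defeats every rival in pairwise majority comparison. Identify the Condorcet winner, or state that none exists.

Check each pair by majority over 15 ballots:
Pham vs Dube: Pham is ranked higher on 2 ballots, Dube on 13. Dube wins 13–2.
Pham vs Mbeki: 8+2 = 10 for Pham, 5 for Mbeki — Pham by 10–5.
Dube vs Mbeki: Dube is ranked higher on 1+8+2 = 11 ballots, Mbeki on 4. Dube wins 11–4.
Dube wins every pairwise contest, so Dube is the Condorcet winner.

Dube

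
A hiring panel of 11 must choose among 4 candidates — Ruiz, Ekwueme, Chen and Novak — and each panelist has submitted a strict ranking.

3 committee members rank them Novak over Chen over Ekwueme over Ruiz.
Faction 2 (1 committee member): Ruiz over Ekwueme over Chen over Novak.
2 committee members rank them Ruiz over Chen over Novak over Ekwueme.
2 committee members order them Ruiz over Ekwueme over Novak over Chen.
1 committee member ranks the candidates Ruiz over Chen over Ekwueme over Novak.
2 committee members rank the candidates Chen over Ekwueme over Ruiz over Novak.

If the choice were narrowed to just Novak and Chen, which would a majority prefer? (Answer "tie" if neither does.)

Ballots ranking Novak above Chen: 3 + 2 = 5.
Ballots ranking Chen above Novak: 11 − 5 = 6.
Chen wins the head-to-head 6–5.

Chen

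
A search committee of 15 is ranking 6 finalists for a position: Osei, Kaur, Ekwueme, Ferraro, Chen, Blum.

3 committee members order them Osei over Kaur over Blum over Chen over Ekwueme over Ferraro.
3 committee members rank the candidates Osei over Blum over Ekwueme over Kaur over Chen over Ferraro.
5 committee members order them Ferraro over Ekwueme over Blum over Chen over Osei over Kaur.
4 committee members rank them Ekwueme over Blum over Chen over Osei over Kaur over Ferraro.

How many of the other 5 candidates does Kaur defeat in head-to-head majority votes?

1

Kaur against each rival (15 committee members):
Kaur vs Osei: 0 to 15, Osei.
Kaur vs Ekwueme: Kaur is ranked higher on 3 ballots, Ekwueme on 12. Ekwueme wins 12–3.
Kaur vs Ferraro: Kaur is ranked higher on 3+3+4 = 10 ballots, Ferraro on 5. Kaur wins 10–5.
Kaur vs Chen: Kaur preferred on 3+3 = 6 ballots; Chen wins 9–6.
Kaur vs Blum: Blum, 12–3.
Kaur beats Ferraro; loses to Osei, Ekwueme, Chen, Blum — 1 pairwise win.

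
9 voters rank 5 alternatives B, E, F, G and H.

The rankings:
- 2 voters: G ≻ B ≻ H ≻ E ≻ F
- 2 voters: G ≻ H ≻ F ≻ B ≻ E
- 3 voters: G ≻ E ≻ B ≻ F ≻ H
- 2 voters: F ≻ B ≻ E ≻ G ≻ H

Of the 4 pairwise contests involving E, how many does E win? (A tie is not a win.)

E against each rival (9 voters):
E vs B: E is ranked higher on 3 ballots, B on 6. B wins 6–3.
E vs F: E wins 5–4.
E vs G: G, 7–2.
E vs H: E, 5–4.
E beats F, H; loses to B, G — 2 pairwise wins.

2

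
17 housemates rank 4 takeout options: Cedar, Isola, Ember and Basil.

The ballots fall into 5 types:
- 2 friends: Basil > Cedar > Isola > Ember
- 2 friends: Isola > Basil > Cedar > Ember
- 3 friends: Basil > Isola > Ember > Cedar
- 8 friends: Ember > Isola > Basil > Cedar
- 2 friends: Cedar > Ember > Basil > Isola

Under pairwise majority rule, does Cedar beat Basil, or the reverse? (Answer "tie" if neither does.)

Basil

Ballots ranking Cedar above Basil: 2.
Ballots ranking Basil above Cedar: 17 − 2 = 15.
Basil wins the head-to-head 15–2.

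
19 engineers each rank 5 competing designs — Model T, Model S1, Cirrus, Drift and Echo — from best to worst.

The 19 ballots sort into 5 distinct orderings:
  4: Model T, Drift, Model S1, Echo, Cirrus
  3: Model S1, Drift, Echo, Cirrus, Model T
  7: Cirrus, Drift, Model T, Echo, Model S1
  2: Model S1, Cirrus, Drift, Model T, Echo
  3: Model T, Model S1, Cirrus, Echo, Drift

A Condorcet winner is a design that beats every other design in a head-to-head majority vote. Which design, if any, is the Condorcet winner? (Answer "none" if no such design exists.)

none

Check each pair by majority over 19 ballots:
Model T vs Model S1: Model T is ranked higher on 4+7+3 = 14 ballots, Model S1 on 5. Model T wins 14–5.
Model T vs Cirrus: Model T is ranked higher on 4+3 = 7 ballots, Cirrus on 12. Cirrus wins 12–7.
Model T vs Drift: Model T preferred on 4+3 = 7 ballots; Drift wins 12–7.
Model T vs Echo: 4+7+2+3 = 16 for Model T, 3 for Echo — Model T by 16–3.
Model S1 vs Cirrus: 12 to 7, Model S1.
Model S1 vs Drift: 8 to 11, Drift.
Model S1 vs Echo: Model S1 preferred on 4+3+2+3 = 12 ballots; Model S1 wins 12–7.
Cirrus vs Drift: 7+2+3 = 12 for Cirrus, 7 for Drift — Cirrus by 12–7.
Cirrus vs Echo: 7+2+3 = 12 for Cirrus, 7 for Echo — Cirrus by 12–7.
Drift vs Echo: 4+3+7+2 = 16 for Drift, 3 for Echo — Drift by 16–3.
No design is unbeaten: Model T loses to Cirrus; Model S1 loses to Model T; Cirrus loses to Model S1; Drift loses to Cirrus; Echo loses to Model T. In particular Model T → Model S1 → Cirrus → Model T is a majority cycle — no Condorcet winner exists.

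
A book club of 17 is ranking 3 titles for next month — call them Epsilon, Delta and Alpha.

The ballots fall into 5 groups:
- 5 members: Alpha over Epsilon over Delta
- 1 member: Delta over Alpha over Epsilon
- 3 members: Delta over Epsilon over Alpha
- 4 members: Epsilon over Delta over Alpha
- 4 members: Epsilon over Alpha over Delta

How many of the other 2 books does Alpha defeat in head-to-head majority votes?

1

Alpha against each rival (17 members):
Alpha vs Epsilon: Epsilon, 11–6.
Alpha vs Delta: 9 to 8, Alpha.
Alpha beats Delta; loses to Epsilon — 1 pairwise win.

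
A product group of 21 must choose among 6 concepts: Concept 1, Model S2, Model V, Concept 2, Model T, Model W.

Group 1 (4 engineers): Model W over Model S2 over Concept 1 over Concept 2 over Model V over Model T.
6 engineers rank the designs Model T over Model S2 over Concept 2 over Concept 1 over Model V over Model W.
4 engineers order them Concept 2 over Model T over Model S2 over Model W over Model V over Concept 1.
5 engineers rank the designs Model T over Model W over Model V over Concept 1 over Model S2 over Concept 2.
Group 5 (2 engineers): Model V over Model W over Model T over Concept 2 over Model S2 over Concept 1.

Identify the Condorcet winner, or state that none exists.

Model T

Head-to-head results (21 engineers):
Concept 1 vs Model S2: Model S2, 16–5.
Concept 1 vs Model V: Model V wins 11–10.
Concept 1 vs Concept 2: Concept 2, 12–9.
Concept 1 vs Model T: Model T wins 17–4.
Concept 1–Model W: Model W 15–6.
Model S2–Model V: Model S2 14–7.
Model S2 vs Concept 2: Model S2 wins 15–6.
Model S2 vs Model T: Model T, 17–4.
Model S2–Model W: Model W 11–10.
Model V vs Concept 2: Concept 2 wins 14–7.
Model V vs Model T: Model T wins 15–6.
Model V vs Model W: Model W wins 13–8.
Concept 2 vs Model T: Model T, 13–8.
Concept 2 vs Model W: Model W, 11–10.
Model T vs Model W: Model T wins 15–6.
Only Model T has no losses; Model T is the Condorcet winner.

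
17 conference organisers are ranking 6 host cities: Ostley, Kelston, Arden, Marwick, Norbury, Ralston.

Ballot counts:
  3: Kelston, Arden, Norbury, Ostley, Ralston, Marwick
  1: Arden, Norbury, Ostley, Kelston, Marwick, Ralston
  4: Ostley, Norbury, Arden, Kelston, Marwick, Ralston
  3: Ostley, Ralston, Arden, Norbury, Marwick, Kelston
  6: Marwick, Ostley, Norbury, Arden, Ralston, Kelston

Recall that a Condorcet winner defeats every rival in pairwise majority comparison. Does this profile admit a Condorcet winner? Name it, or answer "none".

Head-to-head results (17 organisers):
Ostley–Kelston: Ostley 14–3.
Ostley–Arden: Ostley 13–4.
Ostley vs Marwick: Ostley, 11–6.
Ostley vs Norbury: Ostley, 13–4.
Ostley–Ralston: Ostley 17–0.
Kelston vs Arden: Arden wins 14–3.
Kelston vs Marwick: Marwick, 9–8.
Kelston vs Norbury: Norbury, 14–3.
Kelston–Ralston: Ralston 9–8.
Arden vs Marwick: Arden wins 11–6.
Arden–Norbury: Norbury 10–7.
Arden–Ralston: Arden 14–3.
Marwick vs Norbury: Norbury, 11–6.
Marwick vs Ralston: Marwick wins 11–6.
Norbury vs Ralston: Norbury wins 14–3.
Ostley beats each of Kelston, Arden, Marwick, Norbury, Ralston — Ostley is the Condorcet winner.

Ostley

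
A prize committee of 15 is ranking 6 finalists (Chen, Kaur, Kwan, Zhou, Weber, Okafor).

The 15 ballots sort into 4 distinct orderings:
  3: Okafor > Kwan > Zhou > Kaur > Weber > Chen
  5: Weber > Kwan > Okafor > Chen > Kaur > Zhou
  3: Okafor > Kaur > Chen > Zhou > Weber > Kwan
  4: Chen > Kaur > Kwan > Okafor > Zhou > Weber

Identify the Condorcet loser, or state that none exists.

Pairwise majorities:
Chen vs Kaur: Chen, 9–6.
Chen vs Kwan: Chen preferred on 3+4 = 7 ballots; Kwan wins 8–7.
Chen vs Zhou: Chen is ranked higher on 5+3+4 = 12 ballots, Zhou on 3. Chen wins 12–3.
Chen–Weber: Weber 8–7.
Chen vs Okafor: Okafor, 11–4.
Kaur–Kwan: Kwan 8–7.
Kaur vs Zhou: Kaur preferred on 5+3+4 = 12 ballots; Kaur wins 12–3.
Kaur vs Weber: 3+3+4 = 10 for Kaur, 5 for Weber — Kaur by 10–5.
Kaur vs Okafor: Okafor, 11–4.
Kwan vs Zhou: Kwan, 12–3.
Kwan vs Weber: Kwan is ranked higher on 3+4 = 7 ballots, Weber on 8. Weber wins 8–7.
Kwan vs Okafor: 9 to 6, Kwan.
Zhou vs Weber: 3+3+4 = 10 for Zhou, 5 for Weber — Zhou by 10–5.
Zhou–Okafor: Okafor 15–0.
Weber vs Okafor: Weber is ranked higher on 5 ballots, Okafor on 10. Okafor wins 10–5.
No nominee is winless: Chen beats Kaur; Kaur beats Zhou; Kwan beats Chen; Zhou beats Weber; Weber beats Chen; Okafor beats Chen. There is no Condorcet loser.

none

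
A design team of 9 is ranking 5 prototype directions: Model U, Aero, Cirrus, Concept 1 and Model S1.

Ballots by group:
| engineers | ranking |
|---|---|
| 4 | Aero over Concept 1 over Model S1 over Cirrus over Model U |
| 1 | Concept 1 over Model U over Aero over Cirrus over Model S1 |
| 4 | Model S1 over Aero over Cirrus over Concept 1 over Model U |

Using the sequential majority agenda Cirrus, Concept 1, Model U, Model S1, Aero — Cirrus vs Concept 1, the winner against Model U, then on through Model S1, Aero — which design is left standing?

Aero

Round 1: Cirrus vs Concept 1 — 4–5, Concept 1 advances.
Round 2: Concept 1 vs Model U — 9–0, Concept 1 advances.
Round 3: Concept 1 vs Model S1 — 5–4, Concept 1 advances.
Round 4: Concept 1 vs Aero — 1–8, Aero advances.
The agenda winner is Aero.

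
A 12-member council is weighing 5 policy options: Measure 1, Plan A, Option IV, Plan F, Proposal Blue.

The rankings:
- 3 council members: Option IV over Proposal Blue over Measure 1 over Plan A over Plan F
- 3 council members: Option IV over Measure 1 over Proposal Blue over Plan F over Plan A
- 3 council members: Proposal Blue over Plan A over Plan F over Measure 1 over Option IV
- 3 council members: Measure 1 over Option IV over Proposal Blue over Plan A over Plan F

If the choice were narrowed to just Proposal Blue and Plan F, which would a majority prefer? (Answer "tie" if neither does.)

Proposal Blue

Ballots ranking Proposal Blue above Plan F: 3 + 3 + 3 + 3 = 12.
Ballots ranking Plan F above Proposal Blue: 12 − 12 = 0.
Proposal Blue wins the head-to-head 12–0.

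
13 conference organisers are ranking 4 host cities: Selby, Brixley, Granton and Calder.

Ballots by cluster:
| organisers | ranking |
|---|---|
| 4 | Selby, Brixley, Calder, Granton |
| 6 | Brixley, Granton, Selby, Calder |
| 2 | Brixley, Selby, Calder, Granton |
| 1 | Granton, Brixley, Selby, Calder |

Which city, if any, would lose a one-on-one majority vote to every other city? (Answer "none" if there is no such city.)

Head-to-head results (13 organisers):
Selby–Brixley: Brixley 9–4.
Selby–Granton: Granton 7–6.
Selby vs Calder: Selby is ranked higher on 4+6+2+1 = 13 ballots, Calder on 0. Selby wins 13–0.
Brixley vs Granton: Brixley preferred on 4+6+2 = 12 ballots; Brixley wins 12–1.
Brixley vs Calder: 13 to 0, Brixley.
Granton–Calder: Granton 7–6.
Calder loses to every other city — it is the Condorcet loser.

Calder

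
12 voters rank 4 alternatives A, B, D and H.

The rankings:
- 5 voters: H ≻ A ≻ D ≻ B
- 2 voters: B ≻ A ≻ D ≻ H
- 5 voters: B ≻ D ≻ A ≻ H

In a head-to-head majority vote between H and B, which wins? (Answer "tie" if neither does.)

B

Ballots ranking H above B: 5.
Ballots ranking B above H: 12 − 5 = 7.
B wins the head-to-head 7–5.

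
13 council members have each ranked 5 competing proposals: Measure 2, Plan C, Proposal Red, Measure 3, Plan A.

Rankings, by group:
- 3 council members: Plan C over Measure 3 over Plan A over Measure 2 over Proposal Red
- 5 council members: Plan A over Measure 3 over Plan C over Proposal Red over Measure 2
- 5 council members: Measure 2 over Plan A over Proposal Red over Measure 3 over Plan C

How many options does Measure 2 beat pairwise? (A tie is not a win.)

Measure 2 against each rival (13 council members):
Measure 2 vs Plan C: Measure 2 preferred on 5 ballots; Plan C wins 8–5.
Measure 2 vs Proposal Red: 3+5 = 8 for Measure 2, 5 for Proposal Red — Measure 2 by 8–5.
Measure 2 vs Measure 3: Measure 2 preferred on 5 ballots; Measure 3 wins 8–5.
Measure 2–Plan A: Plan A 8–5.
Measure 2 beats Proposal Red; loses to Plan C, Measure 3, Plan A — 1 pairwise win.

1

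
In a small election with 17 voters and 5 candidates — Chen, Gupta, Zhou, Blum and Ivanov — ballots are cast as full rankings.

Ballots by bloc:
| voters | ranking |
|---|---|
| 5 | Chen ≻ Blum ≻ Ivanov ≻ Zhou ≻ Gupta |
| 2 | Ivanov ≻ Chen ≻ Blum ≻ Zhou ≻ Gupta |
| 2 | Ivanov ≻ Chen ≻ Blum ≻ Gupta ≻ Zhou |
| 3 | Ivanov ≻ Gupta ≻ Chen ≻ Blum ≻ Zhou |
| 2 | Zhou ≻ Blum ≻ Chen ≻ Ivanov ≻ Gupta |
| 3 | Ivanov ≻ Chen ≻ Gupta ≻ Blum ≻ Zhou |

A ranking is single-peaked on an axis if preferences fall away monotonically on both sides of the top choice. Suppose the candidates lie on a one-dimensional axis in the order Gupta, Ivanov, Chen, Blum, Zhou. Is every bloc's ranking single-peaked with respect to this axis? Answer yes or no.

yes

Axis positions: Gupta=1, Ivanov=2, Chen=3, Blum=4, Zhou=5.
Bloc 1 (peak Chen at position 3): ranking walks positions 3-4-2-5-1, expanding outward from the peak — single-peaked.
Bloc 2 (peak Ivanov at position 2): ranking walks positions 2-3-4-5-1, expanding outward from the peak — single-peaked.
Bloc 3 (peak Ivanov at position 2): ranking walks positions 2-3-4-1-5, expanding outward from the peak — single-peaked.
Bloc 4 (peak Ivanov at position 2): ranking walks positions 2-1-3-4-5, expanding outward from the peak — single-peaked.
Bloc 5 (peak Zhou at position 5): ranking walks positions 5-4-3-2-1, expanding outward from the peak — single-peaked.
Bloc 6 (peak Ivanov at position 2): ranking walks positions 2-3-1-4-5, expanding outward from the peak — single-peaked.
Every ranking is single-peaked on this axis.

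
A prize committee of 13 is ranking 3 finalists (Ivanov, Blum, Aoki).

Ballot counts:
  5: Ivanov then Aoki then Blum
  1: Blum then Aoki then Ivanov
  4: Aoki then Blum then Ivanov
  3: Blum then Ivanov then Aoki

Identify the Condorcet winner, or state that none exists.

Head-to-head results (13 jurors):
Ivanov vs Blum: 5 to 8, Blum.
Ivanov vs Aoki: Ivanov is ranked higher on 5+3 = 8 ballots, Aoki on 5. Ivanov wins 8–5.
Blum vs Aoki: Blum preferred on 1+3 = 4 ballots; Aoki wins 9–4.
No nominee is unbeaten: Ivanov loses to Blum; Blum loses to Aoki; Aoki loses to Ivanov. In particular Ivanov beats Aoki beats Blum beats Ivanov is a majority cycle — no Condorcet winner exists.

none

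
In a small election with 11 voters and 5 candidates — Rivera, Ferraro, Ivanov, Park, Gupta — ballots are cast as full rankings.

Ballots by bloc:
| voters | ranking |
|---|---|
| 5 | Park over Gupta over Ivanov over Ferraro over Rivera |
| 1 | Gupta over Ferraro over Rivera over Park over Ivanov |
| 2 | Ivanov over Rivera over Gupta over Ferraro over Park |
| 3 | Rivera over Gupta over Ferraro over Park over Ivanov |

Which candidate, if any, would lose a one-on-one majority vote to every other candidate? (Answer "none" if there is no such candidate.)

none

Head-to-head results (11 voters):
Rivera vs Ferraro: 5 to 6, Ferraro.
Rivera vs Ivanov: 1+3 = 4 for Rivera, 7 for Ivanov — Ivanov by 7–4.
Rivera vs Park: Rivera is ranked higher on 1+2+3 = 6 ballots, Park on 5. Rivera wins 6–5.
Rivera vs Gupta: Gupta, 6–5.
Ferraro vs Ivanov: 4 to 7, Ivanov.
Ferraro–Park: Ferraro 6–5.
Ferraro vs Gupta: Gupta, 11–0.
Ivanov vs Park: Park, 9–2.
Ivanov vs Gupta: Gupta, 9–2.
Park vs Gupta: Gupta wins 6–5.
Each candidate has at least one pairwise win (Rivera beats Park; Ferraro beats Rivera; Ivanov beats Rivera; Park beats Ivanov; Gupta beats Rivera) — no Condorcet loser.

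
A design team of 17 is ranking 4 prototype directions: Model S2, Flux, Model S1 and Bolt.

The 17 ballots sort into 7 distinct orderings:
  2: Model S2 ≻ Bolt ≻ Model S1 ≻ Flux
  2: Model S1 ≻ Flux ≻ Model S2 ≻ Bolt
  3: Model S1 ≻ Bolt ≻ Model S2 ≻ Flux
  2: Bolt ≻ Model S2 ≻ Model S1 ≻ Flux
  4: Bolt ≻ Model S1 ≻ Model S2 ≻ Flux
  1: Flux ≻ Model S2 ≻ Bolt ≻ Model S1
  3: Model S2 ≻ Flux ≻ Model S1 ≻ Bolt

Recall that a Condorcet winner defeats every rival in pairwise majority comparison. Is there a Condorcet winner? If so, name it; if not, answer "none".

Bolt

Pairwise majorities:
Model S2 vs Flux: Model S2, 14–3.
Model S2 vs Model S1: 8 to 9, Model S1.
Model S2 vs Bolt: Bolt, 9–8.
Flux vs Model S1: Model S1, 13–4.
Flux–Bolt: Bolt 11–6.
Model S1 vs Bolt: Bolt wins 9–8.
Only Bolt has no losses; Bolt is the Condorcet winner.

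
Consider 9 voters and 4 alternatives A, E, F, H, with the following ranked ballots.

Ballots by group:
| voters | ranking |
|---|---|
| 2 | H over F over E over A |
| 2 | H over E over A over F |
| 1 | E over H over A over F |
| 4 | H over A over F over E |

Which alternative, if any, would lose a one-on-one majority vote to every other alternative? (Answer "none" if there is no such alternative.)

Head-to-head results (9 voters):
A vs E: A preferred on 4 ballots; E wins 5–4.
A vs F: A preferred on 2+1+4 = 7 ballots; A wins 7–2.
A vs H: H wins 9–0.
E vs F: F, 6–3.
E vs H: E preferred on 1 ballot; H wins 8–1.
F vs H: H wins 9–0.
Every alternative wins at least one matchup (A beats F; E beats A; F beats E; H beats A), so there is no Condorcet loser.

none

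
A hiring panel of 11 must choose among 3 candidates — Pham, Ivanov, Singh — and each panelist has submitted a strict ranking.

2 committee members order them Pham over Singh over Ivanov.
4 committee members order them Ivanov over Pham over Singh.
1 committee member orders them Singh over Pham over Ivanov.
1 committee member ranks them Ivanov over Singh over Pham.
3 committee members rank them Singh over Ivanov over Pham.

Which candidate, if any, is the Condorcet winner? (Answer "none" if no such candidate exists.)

Head-to-head results (11 committee members):
Pham vs Ivanov: Ivanov wins 8–3.
Pham–Singh: Pham 6–5.
Ivanov vs Singh: Ivanov is ranked higher on 4+1 = 5 ballots, Singh on 6. Singh wins 6–5.
No candidate is unbeaten: Pham loses to Ivanov; Ivanov loses to Singh; Singh loses to Pham. In particular Pham → Singh → Ivanov → Pham is a majority cycle — no Condorcet winner exists.

none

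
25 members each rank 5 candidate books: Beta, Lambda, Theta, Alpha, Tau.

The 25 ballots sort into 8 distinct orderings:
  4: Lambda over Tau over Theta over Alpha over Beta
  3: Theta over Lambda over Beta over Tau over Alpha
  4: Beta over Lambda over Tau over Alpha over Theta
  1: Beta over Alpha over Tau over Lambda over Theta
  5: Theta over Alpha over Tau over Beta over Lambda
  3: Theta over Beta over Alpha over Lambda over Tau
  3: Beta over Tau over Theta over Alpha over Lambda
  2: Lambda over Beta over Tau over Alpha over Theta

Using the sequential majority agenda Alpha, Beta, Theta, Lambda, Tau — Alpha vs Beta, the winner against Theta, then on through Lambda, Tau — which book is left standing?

Tau

Round 1: Alpha vs Beta — 9–16, Beta advances.
Round 2: Beta vs Theta — 10–15, Theta advances.
Round 3: Theta vs Lambda — 14–11, Theta advances.
Round 4: Theta vs Tau — 11–14, Tau advances.
The agenda winner is Tau.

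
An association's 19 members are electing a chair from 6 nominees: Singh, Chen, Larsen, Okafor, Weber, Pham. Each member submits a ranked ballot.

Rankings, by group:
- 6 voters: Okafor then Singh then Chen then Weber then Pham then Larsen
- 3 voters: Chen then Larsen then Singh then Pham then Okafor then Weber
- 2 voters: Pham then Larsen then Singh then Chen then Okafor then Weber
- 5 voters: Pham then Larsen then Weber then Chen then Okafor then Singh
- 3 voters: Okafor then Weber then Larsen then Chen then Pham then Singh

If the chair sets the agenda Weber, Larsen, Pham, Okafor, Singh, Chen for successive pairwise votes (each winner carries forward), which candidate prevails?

Chen

Round 1: Weber vs Larsen — 9–10, Larsen advances.
Round 2: Larsen vs Pham — 6–13, Pham advances.
Round 3: Pham vs Okafor — 10–9, Pham advances.
Round 4: Pham vs Singh — 10–9, Pham advances.
Round 5: Pham vs Chen — 7–12, Chen advances.
The agenda winner is Chen.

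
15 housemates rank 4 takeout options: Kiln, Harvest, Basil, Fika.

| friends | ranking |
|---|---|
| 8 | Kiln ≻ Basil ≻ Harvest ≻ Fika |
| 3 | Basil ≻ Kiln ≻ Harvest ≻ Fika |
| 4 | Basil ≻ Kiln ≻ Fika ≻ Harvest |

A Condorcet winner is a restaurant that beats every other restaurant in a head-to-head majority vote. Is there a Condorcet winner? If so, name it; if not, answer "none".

Check each pair by majority over 15 ballots:
Kiln vs Harvest: Kiln preferred on 8+3+4 = 15 ballots; Kiln wins 15–0.
Kiln vs Basil: 8 to 7, Kiln.
Kiln vs Fika: Kiln wins 15–0.
Harvest–Basil: Basil 15–0.
Harvest vs Fika: Harvest is ranked higher on 8+3 = 11 ballots, Fika on 4. Harvest wins 11–4.
Basil vs Fika: Basil wins 15–0.
Kiln wins every pairwise contest, so Kiln is the Condorcet winner.

Kiln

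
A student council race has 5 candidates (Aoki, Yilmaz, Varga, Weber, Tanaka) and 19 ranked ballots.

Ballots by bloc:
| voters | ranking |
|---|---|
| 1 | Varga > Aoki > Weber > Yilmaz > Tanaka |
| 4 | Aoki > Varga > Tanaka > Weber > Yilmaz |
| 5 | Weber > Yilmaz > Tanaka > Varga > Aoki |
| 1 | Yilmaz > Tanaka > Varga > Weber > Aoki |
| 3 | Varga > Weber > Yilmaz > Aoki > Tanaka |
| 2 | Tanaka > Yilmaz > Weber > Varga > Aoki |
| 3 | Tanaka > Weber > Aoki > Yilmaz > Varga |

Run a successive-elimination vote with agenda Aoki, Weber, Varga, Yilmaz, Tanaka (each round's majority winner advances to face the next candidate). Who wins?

Round 1: Aoki vs Weber — 5–14, Weber advances.
Round 2: Weber vs Varga — 10–9, Weber advances.
Round 3: Weber vs Yilmaz — 16–3, Weber advances.
Round 4: Weber vs Tanaka — 9–10, Tanaka advances.
The agenda winner is Tanaka.

Tanaka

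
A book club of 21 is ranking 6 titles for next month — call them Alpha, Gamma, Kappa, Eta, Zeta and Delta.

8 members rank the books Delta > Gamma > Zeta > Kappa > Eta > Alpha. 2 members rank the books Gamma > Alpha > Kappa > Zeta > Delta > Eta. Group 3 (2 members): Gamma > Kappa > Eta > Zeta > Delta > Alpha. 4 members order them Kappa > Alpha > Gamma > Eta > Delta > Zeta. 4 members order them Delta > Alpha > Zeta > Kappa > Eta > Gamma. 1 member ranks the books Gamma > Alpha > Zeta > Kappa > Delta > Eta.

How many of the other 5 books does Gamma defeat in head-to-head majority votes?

Gamma against each rival (21 members):
Gamma vs Alpha: Gamma wins 13–8.
Gamma vs Kappa: 13 to 8, Gamma.
Gamma–Eta: Gamma 17–4.
Gamma vs Zeta: Gamma wins 17–4.
Gamma vs Delta: 2+2+4+1 = 9 for Gamma, 12 for Delta — Delta by 12–9.
Gamma beats Alpha, Kappa, Eta, Zeta; loses to Delta — 4 pairwise wins.

4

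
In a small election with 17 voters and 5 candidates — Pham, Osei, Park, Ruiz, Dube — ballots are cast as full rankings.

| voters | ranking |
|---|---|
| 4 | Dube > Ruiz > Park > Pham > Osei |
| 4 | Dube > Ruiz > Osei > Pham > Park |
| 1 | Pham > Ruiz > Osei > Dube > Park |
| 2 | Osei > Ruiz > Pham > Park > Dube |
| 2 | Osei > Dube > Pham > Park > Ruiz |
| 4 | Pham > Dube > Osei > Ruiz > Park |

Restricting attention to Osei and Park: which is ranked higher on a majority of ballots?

Osei

Ballots ranking Osei above Park: 4 + 1 + 2 + 2 + 4 = 13.
Ballots ranking Park above Osei: 17 − 13 = 4.
Osei wins the head-to-head 13–4.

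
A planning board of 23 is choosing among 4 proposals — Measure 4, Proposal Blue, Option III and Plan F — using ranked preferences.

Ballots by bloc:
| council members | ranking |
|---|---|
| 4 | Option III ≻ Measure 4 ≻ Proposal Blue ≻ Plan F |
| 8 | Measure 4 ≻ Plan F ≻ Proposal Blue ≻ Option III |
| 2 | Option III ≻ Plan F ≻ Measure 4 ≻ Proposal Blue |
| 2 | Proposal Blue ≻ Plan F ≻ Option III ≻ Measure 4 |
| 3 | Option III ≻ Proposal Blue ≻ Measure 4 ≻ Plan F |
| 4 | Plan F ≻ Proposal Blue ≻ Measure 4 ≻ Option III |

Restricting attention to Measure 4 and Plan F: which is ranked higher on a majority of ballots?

Measure 4

Ballots ranking Measure 4 above Plan F: 4 + 8 + 3 = 15.
Ballots ranking Plan F above Measure 4: 23 − 15 = 8.
Measure 4 wins the head-to-head 15–8.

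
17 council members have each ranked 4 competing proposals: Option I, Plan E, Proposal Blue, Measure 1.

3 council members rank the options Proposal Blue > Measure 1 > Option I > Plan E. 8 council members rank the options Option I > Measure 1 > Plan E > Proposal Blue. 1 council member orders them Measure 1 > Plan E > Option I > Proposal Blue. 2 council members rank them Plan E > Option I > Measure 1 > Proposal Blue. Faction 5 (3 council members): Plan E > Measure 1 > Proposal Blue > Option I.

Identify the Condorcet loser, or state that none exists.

Pairwise majorities:
Option I–Plan E: Option I 11–6.
Option I vs Proposal Blue: Option I, 11–6.
Option I vs Measure 1: Option I preferred on 8+2 = 10 ballots; Option I wins 10–7.
Plan E vs Proposal Blue: 8+1+2+3 = 14 for Plan E, 3 for Proposal Blue — Plan E by 14–3.
Plan E vs Measure 1: Measure 1 wins 12–5.
Proposal Blue vs Measure 1: Proposal Blue is ranked higher on 3 ballots, Measure 1 on 14. Measure 1 wins 14–3.
Only Proposal Blue has no wins; Proposal Blue is the Condorcet loser.

Proposal Blue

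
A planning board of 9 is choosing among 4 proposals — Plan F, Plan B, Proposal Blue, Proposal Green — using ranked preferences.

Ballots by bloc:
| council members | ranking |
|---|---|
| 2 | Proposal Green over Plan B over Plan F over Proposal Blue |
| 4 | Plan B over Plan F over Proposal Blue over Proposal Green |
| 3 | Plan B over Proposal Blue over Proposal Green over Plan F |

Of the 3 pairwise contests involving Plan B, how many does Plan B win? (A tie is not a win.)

3

Plan B against each rival (9 council members):
Plan B vs Plan F: Plan B wins 9–0.
Plan B vs Proposal Blue: Plan B wins 9–0.
Plan B vs Proposal Green: Plan B wins 7–2.
Plan B beats Plan F, Proposal Blue, Proposal Green — 3 pairwise wins.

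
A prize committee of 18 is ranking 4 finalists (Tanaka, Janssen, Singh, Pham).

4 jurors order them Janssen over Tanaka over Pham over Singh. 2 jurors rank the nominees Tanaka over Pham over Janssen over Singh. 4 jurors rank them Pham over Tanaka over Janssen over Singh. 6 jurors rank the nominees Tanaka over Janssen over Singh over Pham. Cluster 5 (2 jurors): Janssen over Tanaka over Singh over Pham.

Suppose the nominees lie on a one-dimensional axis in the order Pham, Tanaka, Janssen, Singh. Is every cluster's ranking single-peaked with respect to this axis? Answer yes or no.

Axis positions: Pham=1, Tanaka=2, Janssen=3, Singh=4.
Cluster 1 (peak Janssen at position 3): ranking walks positions 3-2-1-4, expanding outward from the peak — single-peaked.
Cluster 2 (peak Tanaka at position 2): ranking walks positions 2-1-3-4, expanding outward from the peak — single-peaked.
Cluster 3 (peak Pham at position 1): ranking walks positions 1-2-3-4, expanding outward from the peak — single-peaked.
Cluster 4 (peak Tanaka at position 2): ranking walks positions 2-3-4-1, expanding outward from the peak — single-peaked.
Cluster 5 (peak Janssen at position 3): ranking walks positions 3-2-4-1, expanding outward from the peak — single-peaked.
Every ranking is single-peaked on this axis.

yes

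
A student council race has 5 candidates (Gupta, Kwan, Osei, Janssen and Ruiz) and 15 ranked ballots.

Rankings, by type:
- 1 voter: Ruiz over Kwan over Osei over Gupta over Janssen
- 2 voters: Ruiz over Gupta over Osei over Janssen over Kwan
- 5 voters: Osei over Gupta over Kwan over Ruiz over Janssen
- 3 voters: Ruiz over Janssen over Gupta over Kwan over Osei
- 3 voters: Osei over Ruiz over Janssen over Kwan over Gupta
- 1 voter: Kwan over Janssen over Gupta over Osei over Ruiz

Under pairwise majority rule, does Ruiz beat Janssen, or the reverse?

Ruiz

Ballots ranking Ruiz above Janssen: 1 + 2 + 5 + 3 + 3 = 14.
Ballots ranking Janssen above Ruiz: 15 − 14 = 1.
Ruiz wins the head-to-head 14–1.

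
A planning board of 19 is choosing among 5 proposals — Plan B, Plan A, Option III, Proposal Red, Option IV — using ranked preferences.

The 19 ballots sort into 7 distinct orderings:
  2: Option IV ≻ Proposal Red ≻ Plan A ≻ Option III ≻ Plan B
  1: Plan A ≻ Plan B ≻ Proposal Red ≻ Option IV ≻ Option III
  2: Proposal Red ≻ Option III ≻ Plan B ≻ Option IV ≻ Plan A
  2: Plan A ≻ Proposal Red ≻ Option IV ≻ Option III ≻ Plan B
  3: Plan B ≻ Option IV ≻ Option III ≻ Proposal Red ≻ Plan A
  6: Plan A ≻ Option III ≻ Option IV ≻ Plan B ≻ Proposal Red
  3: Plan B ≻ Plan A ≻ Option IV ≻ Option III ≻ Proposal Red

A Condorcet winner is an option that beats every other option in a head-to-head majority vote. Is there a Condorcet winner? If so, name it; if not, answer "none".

Plan A

Pairwise majorities:
Plan B vs Plan A: Plan B is ranked higher on 2+3+3 = 8 ballots, Plan A on 11. Plan A wins 11–8.
Plan B vs Option III: Option III, 12–7.
Plan B vs Proposal Red: Plan B preferred on 1+3+6+3 = 13 ballots; Plan B wins 13–6.
Plan B vs Option IV: Option IV, 10–9.
Plan A vs Option III: Plan A is ranked higher on 2+1+2+6+3 = 14 ballots, Option III on 5. Plan A wins 14–5.
Plan A–Proposal Red: Plan A 12–7.
Plan A vs Option IV: 1+2+6+3 = 12 for Plan A, 7 for Option IV — Plan A by 12–7.
Option III vs Proposal Red: Option III preferred on 3+6+3 = 12 ballots; Option III wins 12–7.
Option III vs Option IV: Option IV wins 11–8.
Proposal Red vs Option IV: 5 to 14, Option IV.
Plan A defeats every rival head-to-head and is the Condorcet winner.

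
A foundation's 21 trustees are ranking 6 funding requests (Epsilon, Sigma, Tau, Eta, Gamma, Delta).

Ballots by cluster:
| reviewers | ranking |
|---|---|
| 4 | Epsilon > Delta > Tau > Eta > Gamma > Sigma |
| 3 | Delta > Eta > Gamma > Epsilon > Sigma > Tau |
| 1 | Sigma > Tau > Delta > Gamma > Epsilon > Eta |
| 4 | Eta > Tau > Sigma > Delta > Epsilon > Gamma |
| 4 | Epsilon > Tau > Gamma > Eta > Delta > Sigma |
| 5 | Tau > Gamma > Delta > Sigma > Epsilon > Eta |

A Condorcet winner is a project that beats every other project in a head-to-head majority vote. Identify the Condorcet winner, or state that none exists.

Check each pair by majority over 21 ballots:
Epsilon vs Sigma: Epsilon, 11–10.
Epsilon vs Tau: Epsilon, 11–10.
Epsilon vs Eta: Epsilon wins 14–7.
Epsilon vs Gamma: Epsilon wins 12–9.
Epsilon vs Delta: Delta, 13–8.
Sigma vs Tau: Tau wins 17–4.
Sigma–Eta: Eta 15–6.
Sigma–Gamma: Gamma 16–5.
Sigma vs Delta: Delta wins 16–5.
Tau vs Eta: Tau, 14–7.
Tau vs Gamma: Tau, 18–3.
Tau–Delta: Tau 14–7.
Eta vs Gamma: Eta wins 11–10.
Eta–Delta: Delta 13–8.
Gamma vs Delta: Delta wins 12–9.
Each project drops at least one matchup (Epsilon loses to Delta; Sigma loses to Epsilon; Tau loses to Epsilon; Eta loses to Epsilon; Gamma loses to Epsilon; Delta loses to Tau); the cycle Epsilon → Tau → Delta → Epsilon rules out a Condorcet winner.

none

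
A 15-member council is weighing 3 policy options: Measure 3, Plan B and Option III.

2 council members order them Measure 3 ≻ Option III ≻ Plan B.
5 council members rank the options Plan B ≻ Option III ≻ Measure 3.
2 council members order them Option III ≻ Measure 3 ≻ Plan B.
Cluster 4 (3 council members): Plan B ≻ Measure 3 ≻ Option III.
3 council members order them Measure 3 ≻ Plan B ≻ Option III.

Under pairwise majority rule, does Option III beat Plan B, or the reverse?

Ballots ranking Option III above Plan B: 2 + 2 = 4.
Ballots ranking Plan B above Option III: 15 − 4 = 11.
Plan B wins the head-to-head 11–4.

Plan B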